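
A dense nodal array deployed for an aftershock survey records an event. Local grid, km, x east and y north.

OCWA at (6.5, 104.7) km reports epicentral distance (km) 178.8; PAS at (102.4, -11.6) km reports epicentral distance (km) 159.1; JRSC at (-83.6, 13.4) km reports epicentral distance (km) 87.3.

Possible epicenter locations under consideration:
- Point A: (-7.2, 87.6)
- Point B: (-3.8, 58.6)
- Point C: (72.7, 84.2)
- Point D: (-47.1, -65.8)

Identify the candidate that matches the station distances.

For each candidate, compare |candidate − station| to the reported distance:
Point A: residuals OCWA 156.9, PAS 11.3, JRSC 19.2 → max 156.9 km
Point B: residuals OCWA 131.6, PAS 31.8, JRSC 4.4 → max 131.6 km
Point C: residuals OCWA 109.5, PAS 58.8, JRSC 84.3 → max 109.5 km
Point D: residuals OCWA 0.1, PAS 0.1, JRSC 0.1 → max 0.1 km
Only Point D has all residuals ≈ 0.

Point D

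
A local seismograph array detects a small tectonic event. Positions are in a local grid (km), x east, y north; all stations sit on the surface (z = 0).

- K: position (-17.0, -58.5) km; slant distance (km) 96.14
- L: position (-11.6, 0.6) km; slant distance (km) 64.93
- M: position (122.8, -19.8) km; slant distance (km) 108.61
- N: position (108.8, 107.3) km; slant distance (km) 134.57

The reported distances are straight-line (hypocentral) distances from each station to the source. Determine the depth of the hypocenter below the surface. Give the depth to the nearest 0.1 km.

48.8 km

Each station gives a sphere (x−x_i)² + (y−y_i)² + z² = d_i² (stations at z=0).
Subtracting the K sphere from L and M: z² cancels, leaving linear equations in x and y:
10.8 x + 118.2 y = 1450.66
279.6 x + 77.4 y = 9207.40
Solving: x ≈ 30.300, y ≈ 9.504 km (keep extra digits for the depth step; rounded: 30.3, 9.5).
Then from the K sphere: z² = 96.14² − (x + 17.0)² − (y + 58.5)² with x = 30.300, y = 9.504, so z ≈ 48.796 ≈ 48.8 km.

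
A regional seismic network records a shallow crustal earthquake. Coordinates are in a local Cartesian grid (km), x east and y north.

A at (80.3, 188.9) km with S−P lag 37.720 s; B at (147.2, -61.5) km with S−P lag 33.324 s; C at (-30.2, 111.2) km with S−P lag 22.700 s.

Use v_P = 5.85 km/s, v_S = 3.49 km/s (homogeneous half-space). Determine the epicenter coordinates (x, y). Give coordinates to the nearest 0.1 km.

(-140.9, -51.0)

Distance from S−P lag: d = Δt · v_P v_S / (v_P − v_S) = Δt · (5.85·3.49)/(5.85−3.49) ≈ 8.6511·Δt.
So d_A = 326.32, d_B = 288.29, d_C = 196.38 km.
Circle about each station: (x − 80.3)² + (y − 188.9)² = 326.32²; (x − 147.2)² + (y + 61.5)² = 288.29²; (x + 30.2)² + (y − 111.2)² = 196.38².
Subtracting pairs of circle equations eliminates x²+y² and gives linear equations (the radical axes):
133.8 x − 500.8 y = 6692.41
-221.0 x − 155.4 y = 39065.82
Solving the 2×2 system: x ≈ -140.9, y ≈ -51.0 km.
Check against A (with the unrounded x, y): √((x − 80.3)²+(y − 188.9)²) = 326.32 ≈ 326.32 km. ✓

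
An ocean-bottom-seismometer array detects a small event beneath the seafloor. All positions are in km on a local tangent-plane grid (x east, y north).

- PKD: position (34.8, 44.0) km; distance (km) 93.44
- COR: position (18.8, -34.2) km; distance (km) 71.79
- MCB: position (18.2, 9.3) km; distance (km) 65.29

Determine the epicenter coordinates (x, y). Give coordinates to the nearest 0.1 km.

Circle about each station: (x − 34.8)² + (y − 44.0)² = 93.44²; (x − 18.8)² + (y + 34.2)² = 71.79²; (x − 18.2)² + (y − 9.3)² = 65.29².
Subtracting the PKD equation from the COR and MCB equations removes the quadratic terms:
-32.0 x − 156.4 y = 1953.27
-33.2 x − 69.4 y = 1738.94
Solving the 2×2 system: x ≈ -45.9, y ≈ -3.1 km.

-45.9 km east, -3.1 km north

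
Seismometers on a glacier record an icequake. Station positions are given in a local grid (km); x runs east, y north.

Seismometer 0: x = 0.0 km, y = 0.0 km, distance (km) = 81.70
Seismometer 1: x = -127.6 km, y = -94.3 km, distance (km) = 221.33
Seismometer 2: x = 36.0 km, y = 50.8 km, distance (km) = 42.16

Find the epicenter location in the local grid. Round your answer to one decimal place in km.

Circle about each station: x² + y² = 81.70²; (x + 127.6)² + (y + 94.3)² = 221.33²; (x − 36.0)² + (y − 50.8)² = 42.16².
Subtracting pairs of circle equations eliminates x²+y² and gives linear equations (the radical axes):
-255.2 x − 188.6 y = -17137.83
72.0 x + 101.6 y = 8774.06
Solving the 2×2 system: x ≈ 7.0, y ≈ 81.4 km.
Check against Seismometer 0 (with the unrounded x, y): √(x²+y²) = 81.70 ≈ 81.70 km. ✓

x ≈ 7.0 km, y ≈ 81.4 km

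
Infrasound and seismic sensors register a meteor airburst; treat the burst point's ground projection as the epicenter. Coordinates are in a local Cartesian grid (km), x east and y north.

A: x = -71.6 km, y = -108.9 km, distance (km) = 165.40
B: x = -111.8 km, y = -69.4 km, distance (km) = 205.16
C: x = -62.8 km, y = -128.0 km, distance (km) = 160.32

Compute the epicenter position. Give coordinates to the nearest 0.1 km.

Circle about each station: (x + 71.6)² + (y + 108.9)² = 165.40²; (x + 111.8)² + (y + 69.4)² = 205.16²; (x + 62.8)² + (y + 128.0)² = 160.32².
Subtracting the A equation from the B and C equations removes the quadratic terms:
-80.4 x + 79.0 y = -14403.64
17.6 x − 38.2 y = 4996.73
Solving the 2×2 system: x ≈ 92.5, y ≈ -88.2 km.
Check against A (with the unrounded x, y): √((x + 71.6)²+(y + 108.9)²) = 165.40 ≈ 165.40 km. ✓

x ≈ 92.5 km, y ≈ -88.2 km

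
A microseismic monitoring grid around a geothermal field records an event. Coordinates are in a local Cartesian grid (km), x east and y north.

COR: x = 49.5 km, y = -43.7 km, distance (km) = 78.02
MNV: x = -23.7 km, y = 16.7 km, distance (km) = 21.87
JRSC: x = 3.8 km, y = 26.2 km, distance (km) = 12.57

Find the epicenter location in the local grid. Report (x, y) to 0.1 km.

Circle about each station: (x − 49.5)² + (y + 43.7)² = 78.02²; (x + 23.7)² + (y − 16.7)² = 21.87²; (x − 3.8)² + (y − 26.2)² = 12.57².
Subtracting the COR equation from the MNV and JRSC equations removes the quadratic terms:
-146.4 x + 120.8 y = 2089.46
-91.4 x + 139.8 y = 2270.06
Solving the 2×2 system: x ≈ -1.9, y ≈ 15.0 km.

-1.9 km east, 15.0 km north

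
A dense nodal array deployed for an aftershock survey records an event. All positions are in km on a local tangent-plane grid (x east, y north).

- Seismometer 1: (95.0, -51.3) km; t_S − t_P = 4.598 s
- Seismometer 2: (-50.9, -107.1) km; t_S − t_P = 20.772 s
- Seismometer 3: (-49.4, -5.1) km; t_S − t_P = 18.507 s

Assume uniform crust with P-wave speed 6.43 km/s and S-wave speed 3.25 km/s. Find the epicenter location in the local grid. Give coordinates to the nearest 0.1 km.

(67.4, -39.0)

Distance from S−P lag: d = Δt · v_P v_S / (v_P − v_S) = Δt · (6.43·3.25)/(6.43−3.25) ≈ 6.5715·Δt.
So d_Seismometer 1 = 30.22, d_Seismometer 2 = 136.50, d_Seismometer 3 = 121.62 km.
Circle about each station: (x − 95.0)² + (y + 51.3)² = 30.22²; (x + 50.9)² + (y + 107.1)² = 136.50²; (x + 49.4)² + (y + 5.1)² = 121.62².
Subtracting pairs of circle equations eliminates x²+y² and gives linear equations (the radical axes):
-291.8 x − 111.6 y = -15314.47
-288.8 x + 92.4 y = -23068.50
Solving the 2×2 system: x ≈ 67.4, y ≈ -39.0 km.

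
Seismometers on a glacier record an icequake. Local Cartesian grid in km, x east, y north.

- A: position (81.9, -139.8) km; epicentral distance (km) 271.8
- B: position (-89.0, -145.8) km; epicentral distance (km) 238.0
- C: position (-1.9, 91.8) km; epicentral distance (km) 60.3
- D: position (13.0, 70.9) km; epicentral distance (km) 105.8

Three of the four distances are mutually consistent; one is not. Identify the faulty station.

Solve using three stations at a time. Using A, B, C (subtract circle equations pairwise → linear system) gives (x, y) ≈ (-62.2, 90.7).
Distances from that point to each station vs reported:
  A: calculated 271.8 vs reported 271.8 → residual 0.0 km
  B: calculated 238.0 vs reported 238.0 → residual 0.0 km
  C: calculated 60.3 vs reported 60.3 → residual 0.0 km
  D: calculated 77.7 vs reported 105.8 → residual 28.1 km
A, B, C are mutually consistent (residuals ≈ 0); D is off by 28.1 km.

D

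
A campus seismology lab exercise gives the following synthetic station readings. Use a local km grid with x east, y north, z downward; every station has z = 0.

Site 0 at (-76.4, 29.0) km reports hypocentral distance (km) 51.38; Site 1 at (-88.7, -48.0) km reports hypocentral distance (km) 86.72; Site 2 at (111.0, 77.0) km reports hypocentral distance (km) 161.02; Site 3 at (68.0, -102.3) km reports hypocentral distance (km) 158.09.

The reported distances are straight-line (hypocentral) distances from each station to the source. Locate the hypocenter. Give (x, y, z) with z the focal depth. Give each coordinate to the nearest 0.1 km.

x ≈ -35.0 km, y ≈ 14.6 km, depth ≈ 26.8 km

Each station gives a sphere (x−x_i)² + (y−y_i)² + z² = d_i² (stations at z=0).
Subtracting the Site 0 sphere from Site 1 and Site 2: z² cancels, leaving linear equations in x and y:
-24.6 x − 154.0 y = -1386.72
374.8 x + 96.0 y = -11715.50
Solving: x ≈ -34.996, y ≈ 14.595 km (keep extra digits for the depth step; rounded: -35.0, 14.6).
Then from the Site 0 sphere: z² = 51.38² − (x + 76.4)² − (y − 29.0)² with x = -34.996, y = 14.595, so z ≈ 26.798 ≈ 26.8 km.
Check against Site 3 (with the unrounded solution): distance 158.08 ≈ 158.09 km. ✓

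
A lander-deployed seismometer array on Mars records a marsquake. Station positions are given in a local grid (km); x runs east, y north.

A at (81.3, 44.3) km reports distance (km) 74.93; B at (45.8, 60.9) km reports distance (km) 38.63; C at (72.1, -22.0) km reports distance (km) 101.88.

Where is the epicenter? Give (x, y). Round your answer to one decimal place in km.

x ≈ 7.4 km, y ≈ 56.7 km

Circle about each station: (x − 81.3)² + (y − 44.3)² = 74.93²; (x − 45.8)² + (y − 60.9)² = 38.63²; (x − 72.1)² + (y + 22.0)² = 101.88².
Subtracting the A equation from the B and C equations removes the quadratic terms:
-71.0 x + 33.2 y = 1356.50
-18.4 x − 132.6 y = -7654.80
Solving the 2×2 system: x ≈ 7.4, y ≈ 56.7 km.
Check against A (with the unrounded x, y): √((x − 81.3)²+(y − 44.3)²) = 74.93 ≈ 74.93 km. ✓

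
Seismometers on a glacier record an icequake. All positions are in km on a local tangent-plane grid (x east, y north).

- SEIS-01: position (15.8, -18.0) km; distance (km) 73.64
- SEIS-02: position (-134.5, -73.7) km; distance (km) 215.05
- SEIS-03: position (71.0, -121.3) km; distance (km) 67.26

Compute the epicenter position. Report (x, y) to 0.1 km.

79.7 km east, -54.6 km north

Circle about each station: (x − 15.8)² + (y + 18.0)² = 73.64²; (x + 134.5)² + (y + 73.7)² = 215.05²; (x − 71.0)² + (y + 121.3)² = 67.26².
Subtracting the SEIS-01 equation from the SEIS-02 and SEIS-03 equations removes the quadratic terms:
-300.6 x − 111.4 y = -17875.35
110.4 x − 206.6 y = 20079.99
Solving the 2×2 system: x ≈ 79.7, y ≈ -54.6 km.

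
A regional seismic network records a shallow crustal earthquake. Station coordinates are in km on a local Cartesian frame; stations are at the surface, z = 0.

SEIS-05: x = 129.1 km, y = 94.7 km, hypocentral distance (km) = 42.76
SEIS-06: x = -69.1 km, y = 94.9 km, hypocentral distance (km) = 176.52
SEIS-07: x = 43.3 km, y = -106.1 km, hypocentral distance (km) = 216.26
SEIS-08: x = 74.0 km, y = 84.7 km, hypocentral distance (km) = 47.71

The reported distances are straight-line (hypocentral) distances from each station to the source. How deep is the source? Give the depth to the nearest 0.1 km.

34.4 km

Each station gives a sphere (x−x_i)² + (y−y_i)² + z² = d_i² (stations at z=0).
Subtracting the SEIS-05 sphere from SEIS-06 and SEIS-07: z² cancels, leaving linear equations in x and y:
-396.4 x + 0.4 y = -41184.97
-171.6 x − 401.6 y = -57442.77
Solving: x ≈ 103.997, y ≈ 98.598 km (keep extra digits for the depth step; rounded: 104.0, 98.6).
Then from the SEIS-05 sphere: z² = 42.76² − (x − 129.1)² − (y − 94.7)² with x = 103.997, y = 98.598, so z ≈ 34.396 ≈ 34.4 km.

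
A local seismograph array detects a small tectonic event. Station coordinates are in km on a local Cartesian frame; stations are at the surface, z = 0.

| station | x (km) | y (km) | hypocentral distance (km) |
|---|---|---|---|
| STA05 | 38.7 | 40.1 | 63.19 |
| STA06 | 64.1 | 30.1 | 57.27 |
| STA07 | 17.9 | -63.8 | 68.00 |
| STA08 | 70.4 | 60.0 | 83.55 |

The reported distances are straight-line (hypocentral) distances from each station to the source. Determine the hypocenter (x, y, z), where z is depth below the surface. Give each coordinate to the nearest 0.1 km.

Each station gives a sphere (x−x_i)² + (y−y_i)² + z² = d_i² (stations at z=0).
Subtracting the STA05 sphere from STA06 and STA07: z² cancels, leaving linear equations in x and y:
50.8 x − 20.0 y = 2622.24
-41.6 x − 207.8 y = 654.13
Solving: x ≈ 46.699, y ≈ -12.497 km (keep extra digits for the depth step; rounded: 46.7, -12.5).
Then from the STA05 sphere: z² = 63.19² − (x − 38.7)² − (y − 40.1)² with x = 46.699, y = -12.497, so z ≈ 34.096 ≈ 34.1 km.
Check against STA08 (with the unrounded solution): distance 83.55 ≈ 83.55 km. ✓

x ≈ 46.7 km, y ≈ -12.5 km, depth ≈ 34.1 km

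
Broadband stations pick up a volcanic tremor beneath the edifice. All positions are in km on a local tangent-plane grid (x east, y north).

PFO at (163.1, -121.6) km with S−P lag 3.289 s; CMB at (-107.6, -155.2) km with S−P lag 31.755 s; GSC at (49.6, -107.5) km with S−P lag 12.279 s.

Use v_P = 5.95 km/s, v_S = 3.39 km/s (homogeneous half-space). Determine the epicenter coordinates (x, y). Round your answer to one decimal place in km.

Distance from S−P lag: d = Δt · v_P v_S / (v_P − v_S) = Δt · (5.95·3.39)/(5.95−3.39) ≈ 7.8791·Δt.
So d_PFO = 25.91, d_CMB = 250.20, d_GSC = 96.75 km.
Circle about each station: (x − 163.1)² + (y + 121.6)² = 25.91²; (x + 107.6)² + (y + 155.2)² = 250.20²; (x − 49.6)² + (y + 107.5)² = 96.75².
Subtracting the PFO equation from the CMB and GSC equations removes the quadratic terms:
-541.4 x − 67.2 y = -67652.08
-227.0 x + 28.2 y = -36060.99
Solving the 2×2 system: x ≈ 141.9, y ≈ -136.5 km.

x ≈ 141.9 km, y ≈ -136.5 km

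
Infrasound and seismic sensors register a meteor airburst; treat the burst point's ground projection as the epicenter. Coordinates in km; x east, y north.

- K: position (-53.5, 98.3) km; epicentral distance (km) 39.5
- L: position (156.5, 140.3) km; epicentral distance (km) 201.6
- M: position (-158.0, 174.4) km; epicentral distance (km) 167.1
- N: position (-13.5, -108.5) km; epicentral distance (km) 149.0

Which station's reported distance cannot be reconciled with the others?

N

Solve using three stations at a time. Using K, L, M (subtract circle equations pairwise → linear system) gives (x, y) ≈ (-30.9, 65.9).
Distances from that point to each station vs reported:
  K: calculated 39.5 vs reported 39.5 → residual 0.0 km
  L: calculated 201.6 vs reported 201.6 → residual 0.0 km
  M: calculated 167.1 vs reported 167.1 → residual 0.0 km
  N: calculated 175.3 vs reported 149.0 → residual 26.3 km
K, L, M are mutually consistent (residuals ≈ 0); N is off by 26.3 km.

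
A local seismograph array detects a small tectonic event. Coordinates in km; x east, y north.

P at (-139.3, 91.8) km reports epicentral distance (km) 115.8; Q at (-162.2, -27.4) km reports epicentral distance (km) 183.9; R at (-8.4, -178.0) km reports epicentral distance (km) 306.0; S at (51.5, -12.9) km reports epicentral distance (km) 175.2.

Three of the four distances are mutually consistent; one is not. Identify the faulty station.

Solve using three stations at a time. Using Q, R, S (subtract circle equations pairwise → linear system) gives (x, y) ≈ (-57.8, 124.0).
Distances from that point to each station vs reported:
  P: calculated 87.6 vs reported 115.8 → residual 28.2 km
  Q: calculated 183.9 vs reported 183.9 → residual 0.0 km
  R: calculated 306.0 vs reported 306.0 → residual 0.0 km
  S: calculated 175.2 vs reported 175.2 → residual 0.0 km
Q, R, S are mutually consistent (residuals ≈ 0); P is off by 28.2 km.

P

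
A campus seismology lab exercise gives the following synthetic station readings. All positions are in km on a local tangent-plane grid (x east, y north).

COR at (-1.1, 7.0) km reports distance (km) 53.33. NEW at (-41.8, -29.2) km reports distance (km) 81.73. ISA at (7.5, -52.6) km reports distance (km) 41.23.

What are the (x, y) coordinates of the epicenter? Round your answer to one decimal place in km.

Circle about each station: (x + 1.1)² + (y − 7.0)² = 53.33²; (x + 41.8)² + (y + 29.2)² = 81.73²; (x − 7.5)² + (y + 52.6)² = 41.23².
Subtracting pairs of circle equations eliminates x²+y² and gives linear equations (the radical axes):
-81.4 x − 72.4 y = -1286.03
17.2 x − 119.2 y = 3916.98
Solving the 2×2 system: x ≈ 39.9, y ≈ -27.1 km.

39.9 km east, -27.1 km north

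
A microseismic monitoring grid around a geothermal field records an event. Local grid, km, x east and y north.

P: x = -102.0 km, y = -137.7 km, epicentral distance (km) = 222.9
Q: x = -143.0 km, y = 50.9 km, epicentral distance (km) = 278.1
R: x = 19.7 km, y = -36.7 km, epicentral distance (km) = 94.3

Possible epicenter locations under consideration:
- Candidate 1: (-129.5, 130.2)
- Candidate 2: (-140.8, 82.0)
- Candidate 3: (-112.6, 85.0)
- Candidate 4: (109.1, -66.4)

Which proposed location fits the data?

For each candidate, compare |candidate − station| to the reported distance:
Candidate 1: residuals P 46.4, Q 197.7, R 129.6 → max 197.7 km
Candidate 2: residuals P 0.2, Q 246.9, R 105.3 → max 246.9 km
Candidate 3: residuals P 0.1, Q 232.4, R 85.5 → max 232.4 km
Candidate 4: residuals P 0.1, Q 0.0, R 0.1 → max 0.1 km
Only Candidate 4 has all residuals ≈ 0.

Candidate 4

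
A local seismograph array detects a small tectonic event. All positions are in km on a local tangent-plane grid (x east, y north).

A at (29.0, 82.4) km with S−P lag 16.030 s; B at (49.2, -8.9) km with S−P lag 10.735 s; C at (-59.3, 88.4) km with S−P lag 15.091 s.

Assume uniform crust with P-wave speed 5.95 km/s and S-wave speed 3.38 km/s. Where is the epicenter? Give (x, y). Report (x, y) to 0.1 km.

x ≈ -32.9 km, y ≈ -26.7 km

Distance from S−P lag: d = Δt · v_P v_S / (v_P − v_S) = Δt · (5.95·3.38)/(5.95−3.38) ≈ 7.8253·Δt.
So d_A = 125.44, d_B = 84.00, d_C = 118.09 km.
Circle about each station: (x − 29.0)² + (y − 82.4)² = 125.44²; (x − 49.2)² + (y + 8.9)² = 84.00²; (x + 59.3)² + (y − 88.4)² = 118.09².
Subtracting the A equation from the B and C equations removes the quadratic terms:
40.4 x − 182.6 y = 3548.28
-176.6 x + 12.0 y = 5490.24
Solving the 2×2 system: x ≈ -32.9, y ≈ -26.7 km.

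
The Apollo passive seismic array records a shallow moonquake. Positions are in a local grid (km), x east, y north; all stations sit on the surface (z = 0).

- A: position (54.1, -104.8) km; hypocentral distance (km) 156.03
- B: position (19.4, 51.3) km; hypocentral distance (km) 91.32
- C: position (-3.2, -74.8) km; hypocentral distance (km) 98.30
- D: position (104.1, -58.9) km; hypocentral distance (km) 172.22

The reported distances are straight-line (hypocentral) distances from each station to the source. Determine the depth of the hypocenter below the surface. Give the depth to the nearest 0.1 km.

29.4 km

Each station gives a sphere (x−x_i)² + (y−y_i)² + z² = d_i² (stations at z=0).
Subtracting the A sphere from B and C: z² cancels, leaving linear equations in x and y:
-69.4 x + 312.2 y = 5104.22
-114.6 x + 60.0 y = 6377.90
Solving: x ≈ -53.297, y ≈ 4.502 km (keep extra digits for the depth step; rounded: -53.3, 4.5).
Then from the A sphere: z² = 156.03² − (x − 54.1)² − (y + 104.8)² with x = -53.297, y = 4.502, so z ≈ 29.399 ≈ 29.4 km.
Check against D (with the unrounded solution): distance 172.21 ≈ 172.22 km. ✓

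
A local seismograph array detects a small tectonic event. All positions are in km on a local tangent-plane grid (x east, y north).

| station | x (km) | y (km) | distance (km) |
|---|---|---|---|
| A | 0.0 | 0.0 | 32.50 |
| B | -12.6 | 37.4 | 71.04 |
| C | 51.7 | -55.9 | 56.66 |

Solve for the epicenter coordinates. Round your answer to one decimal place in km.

Circle about each station: x² + y² = 32.50²; (x + 12.6)² + (y − 37.4)² = 71.04²; (x − 51.7)² + (y + 55.9)² = 56.66².
Subtracting pairs of circle equations eliminates x²+y² and gives linear equations (the radical axes):
-25.2 x + 74.8 y = -2432.91
103.4 x − 111.8 y = 3643.59
Solving the 2×2 system: x ≈ 0.1, y ≈ -32.5 km.

(0.1, -32.5)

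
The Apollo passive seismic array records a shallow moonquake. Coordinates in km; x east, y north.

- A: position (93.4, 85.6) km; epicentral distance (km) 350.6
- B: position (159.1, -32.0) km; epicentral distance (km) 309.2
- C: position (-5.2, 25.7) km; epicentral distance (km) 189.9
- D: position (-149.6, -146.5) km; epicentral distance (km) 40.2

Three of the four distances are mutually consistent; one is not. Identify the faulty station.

Solve using three stations at a time. Using B, C, D (subtract circle equations pairwise → linear system) gives (x, y) ≈ (-140.8, -107.2).
Distances from that point to each station vs reported:
  A: calculated 303.4 vs reported 350.6 → residual 47.2 km
  B: calculated 309.2 vs reported 309.2 → residual 0.0 km
  C: calculated 189.9 vs reported 189.9 → residual 0.0 km
  D: calculated 40.2 vs reported 40.2 → residual 0.0 km
B, C, D are mutually consistent (residuals ≈ 0); A is off by 47.2 km.

A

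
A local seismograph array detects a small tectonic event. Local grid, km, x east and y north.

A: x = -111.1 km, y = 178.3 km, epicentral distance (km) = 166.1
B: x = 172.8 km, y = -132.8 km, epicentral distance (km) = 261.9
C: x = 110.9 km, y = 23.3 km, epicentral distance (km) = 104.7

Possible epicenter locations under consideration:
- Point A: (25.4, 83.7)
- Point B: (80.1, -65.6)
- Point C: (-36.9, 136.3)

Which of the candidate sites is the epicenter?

Point A

For each candidate, compare |candidate − station| to the reported distance:
Point A: residuals A 0.0, B 0.0, C 0.0 → max 0.0 km
Point B: residuals A 143.8, B 147.4, C 10.6 → max 147.4 km
Point C: residuals A 80.8, B 79.3, C 81.3 → max 81.3 km
Only Point A has all residuals ≈ 0.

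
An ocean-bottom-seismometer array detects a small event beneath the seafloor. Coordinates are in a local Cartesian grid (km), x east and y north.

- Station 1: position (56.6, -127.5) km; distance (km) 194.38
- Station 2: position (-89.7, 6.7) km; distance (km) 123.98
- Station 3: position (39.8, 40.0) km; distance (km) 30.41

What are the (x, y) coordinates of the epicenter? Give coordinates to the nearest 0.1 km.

Circle about each station: (x − 56.6)² + (y + 127.5)² = 194.38²; (x + 89.7)² + (y − 6.7)² = 123.98²; (x − 39.8)² + (y − 40.0)² = 30.41².
Subtracting the Station 1 equation from the Station 2 and Station 3 equations removes the quadratic terms:
-292.6 x + 268.4 y = 11043.71
-33.6 x + 335.0 y = 20583.05
Solving the 2×2 system: x ≈ 20.5, y ≈ 63.5 km.
Check against Station 1 (with the unrounded x, y): √((x − 56.6)²+(y + 127.5)²) = 194.38 ≈ 194.38 km. ✓

20.5 km east, 63.5 km north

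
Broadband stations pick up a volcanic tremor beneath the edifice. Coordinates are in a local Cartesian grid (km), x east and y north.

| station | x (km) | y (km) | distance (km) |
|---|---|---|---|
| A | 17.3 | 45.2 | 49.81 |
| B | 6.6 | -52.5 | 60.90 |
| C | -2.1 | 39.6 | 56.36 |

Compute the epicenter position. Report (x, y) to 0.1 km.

x ≈ 37.8 km, y ≈ -0.2 km

Circle about each station: (x − 17.3)² + (y − 45.2)² = 49.81²; (x − 6.6)² + (y + 52.5)² = 60.90²; (x + 2.1)² + (y − 39.6)² = 56.36².
Subtracting pairs of circle equations eliminates x²+y² and gives linear equations (the radical axes):
-21.4 x − 195.4 y = -770.29
-38.8 x − 11.2 y = -1465.17
Solving the 2×2 system: x ≈ 37.8, y ≈ -0.2 km.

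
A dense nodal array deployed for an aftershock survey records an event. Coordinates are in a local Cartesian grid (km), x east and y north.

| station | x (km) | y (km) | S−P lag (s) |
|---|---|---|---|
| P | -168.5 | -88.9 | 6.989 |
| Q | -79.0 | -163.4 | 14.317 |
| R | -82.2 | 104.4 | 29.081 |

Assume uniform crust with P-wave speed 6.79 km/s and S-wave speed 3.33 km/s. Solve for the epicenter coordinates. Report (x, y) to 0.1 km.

(-123.5, -81.1)

Distance from S−P lag: d = Δt · v_P v_S / (v_P − v_S) = Δt · (6.79·3.33)/(6.79−3.33) ≈ 6.5349·Δt.
So d_P = 45.67, d_Q = 93.56, d_R = 190.04 km.
Circle about each station: (x + 168.5)² + (y + 88.9)² = 45.67²; (x + 79.0)² + (y + 163.4)² = 93.56²; (x + 82.2)² + (y − 104.4)² = 190.04².
Subtracting the P equation from the Q and R equations removes the quadratic terms:
179.0 x − 149.0 y = -10022.62
172.6 x + 386.6 y = -52668.71
Solving the 2×2 system: x ≈ -123.5, y ≈ -81.1 km.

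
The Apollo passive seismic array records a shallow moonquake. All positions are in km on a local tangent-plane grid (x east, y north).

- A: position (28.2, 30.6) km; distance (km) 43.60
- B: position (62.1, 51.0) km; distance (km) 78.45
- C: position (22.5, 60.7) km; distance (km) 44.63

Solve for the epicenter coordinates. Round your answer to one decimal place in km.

(-15.0, 36.5)

Circle about each station: (x − 28.2)² + (y − 30.6)² = 43.60²; (x − 62.1)² + (y − 51.0)² = 78.45²; (x − 22.5)² + (y − 60.7)² = 44.63².
Subtracting the A equation from the B and C equations removes the quadratic terms:
67.8 x + 40.8 y = 472.37
-11.4 x + 60.2 y = 2368.26
Solving the 2×2 system: x ≈ -15.0, y ≈ 36.5 km.
Check against A (with the unrounded x, y): √((x − 28.2)²+(y − 30.6)²) = 43.60 ≈ 43.60 km. ✓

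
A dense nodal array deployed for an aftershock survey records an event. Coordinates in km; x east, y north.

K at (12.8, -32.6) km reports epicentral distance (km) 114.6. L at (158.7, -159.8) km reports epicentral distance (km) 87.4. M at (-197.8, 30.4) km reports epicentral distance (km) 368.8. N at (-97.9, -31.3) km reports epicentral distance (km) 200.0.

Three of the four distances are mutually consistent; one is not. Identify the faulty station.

M

Solve using three stations at a time. Using K, L, N (subtract circle equations pairwise → linear system) gives (x, y) ≈ (77.7, -127.1).
Distances from that point to each station vs reported:
  K: calculated 114.6 vs reported 114.6 → residual 0.0 km
  L: calculated 87.4 vs reported 87.4 → residual 0.0 km
  M: calculated 317.3 vs reported 368.8 → residual 51.5 km
  N: calculated 200.0 vs reported 200.0 → residual 0.0 km
K, L, N are mutually consistent (residuals ≈ 0); M is off by 51.5 km.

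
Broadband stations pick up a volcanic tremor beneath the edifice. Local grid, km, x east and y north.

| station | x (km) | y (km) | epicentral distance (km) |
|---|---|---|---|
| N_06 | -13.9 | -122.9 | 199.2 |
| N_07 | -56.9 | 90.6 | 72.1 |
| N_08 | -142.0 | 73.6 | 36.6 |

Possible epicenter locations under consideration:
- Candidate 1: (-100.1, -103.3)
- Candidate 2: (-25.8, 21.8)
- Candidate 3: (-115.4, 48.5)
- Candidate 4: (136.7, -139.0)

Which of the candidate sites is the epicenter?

Candidate 3

For each candidate, compare |candidate − station| to the reported distance:
Candidate 1: residuals N_06 110.8, N_07 126.6, N_08 145.2 → max 145.2 km
Candidate 2: residuals N_06 54.0, N_07 3.4, N_08 90.6 → max 90.6 km
Candidate 3: residuals N_06 0.0, N_07 0.0, N_08 0.0 → max 0.0 km
Candidate 4: residuals N_06 47.7, N_07 228.2, N_08 313.9 → max 313.9 km
Only Candidate 3 has all residuals ≈ 0.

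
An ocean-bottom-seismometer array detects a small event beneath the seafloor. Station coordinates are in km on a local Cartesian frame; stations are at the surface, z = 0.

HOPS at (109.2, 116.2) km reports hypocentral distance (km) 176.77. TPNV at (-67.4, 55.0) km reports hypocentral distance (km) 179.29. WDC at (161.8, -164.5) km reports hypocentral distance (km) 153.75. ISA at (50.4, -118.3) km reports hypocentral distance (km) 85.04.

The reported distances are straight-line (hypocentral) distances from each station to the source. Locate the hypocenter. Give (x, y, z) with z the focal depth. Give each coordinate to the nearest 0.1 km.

Each station gives a sphere (x−x_i)² + (y−y_i)² + z² = d_i² (stations at z=0).
Subtracting the HOPS sphere from TPNV and WDC: z² cancels, leaving linear equations in x and y:
-353.2 x − 122.4 y = -18756.59
105.2 x − 561.4 y = 35420.98
Solving: x ≈ 70.398, y ≈ -49.902 km (keep extra digits for the depth step; rounded: 70.4, -49.9).
Then from the HOPS sphere: z² = 176.77² − (x − 109.2)² − (y − 116.2)² with x = 70.398, y = -49.902, so z ≈ 46.391 ≈ 46.4 km.

x ≈ 70.4 km, y ≈ -49.9 km, depth ≈ 46.4 km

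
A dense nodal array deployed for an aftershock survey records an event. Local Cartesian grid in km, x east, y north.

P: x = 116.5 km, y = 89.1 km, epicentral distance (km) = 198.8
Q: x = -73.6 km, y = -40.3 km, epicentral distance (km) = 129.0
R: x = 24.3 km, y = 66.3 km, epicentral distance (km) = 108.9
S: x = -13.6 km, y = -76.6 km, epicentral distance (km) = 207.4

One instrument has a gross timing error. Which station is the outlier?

S

Solve using three stations at a time. Using P, Q, R (subtract circle equations pairwise → linear system) gives (x, y) ≈ (-82.2, 88.3).
Distances from that point to each station vs reported:
  P: calculated 198.7 vs reported 198.8 → residual 0.1 km
  Q: calculated 128.9 vs reported 129.0 → residual 0.1 km
  R: calculated 108.8 vs reported 108.9 → residual 0.1 km
  S: calculated 178.6 vs reported 207.4 → residual 28.8 km
P, Q, R are mutually consistent (residuals ≈ 0); S is off by 28.8 km.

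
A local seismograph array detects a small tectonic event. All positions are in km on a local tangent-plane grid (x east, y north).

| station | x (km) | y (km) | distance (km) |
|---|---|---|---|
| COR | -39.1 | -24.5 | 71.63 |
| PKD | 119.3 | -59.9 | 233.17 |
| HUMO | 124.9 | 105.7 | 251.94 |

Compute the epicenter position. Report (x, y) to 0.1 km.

Circle about each station: (x + 39.1)² + (y + 24.5)² = 71.63²; (x − 119.3)² + (y + 59.9)² = 233.17²; (x − 124.9)² + (y − 105.7)² = 251.94².
Subtracting pairs of circle equations eliminates x²+y² and gives linear equations (the radical axes):
316.8 x − 70.8 y = -33545.95
328.0 x + 260.4 y = -33699.47
Solving the 2×2 system: x ≈ -105.2, y ≈ 3.1 km.

(-105.2, 3.1)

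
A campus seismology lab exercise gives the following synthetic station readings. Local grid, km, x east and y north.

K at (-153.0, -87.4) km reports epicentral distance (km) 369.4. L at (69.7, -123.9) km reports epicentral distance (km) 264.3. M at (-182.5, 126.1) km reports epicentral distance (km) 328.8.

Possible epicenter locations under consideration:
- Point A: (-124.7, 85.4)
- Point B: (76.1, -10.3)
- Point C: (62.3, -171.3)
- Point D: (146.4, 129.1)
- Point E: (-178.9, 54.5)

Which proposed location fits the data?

Point D

For each candidate, compare |candidate − station| to the reported distance:
Point A: residuals K 194.3, L 21.4, M 258.1 → max 258.1 km
Point B: residuals K 127.7, L 150.5, M 36.4 → max 150.5 km
Point C: residuals K 138.3, L 216.3, M 56.4 → max 216.3 km
Point D: residuals K 0.1, L 0.1, M 0.1 → max 0.1 km
Point E: residuals K 225.2, L 41.7, M 257.1 → max 257.1 km
Only Point D has all residuals ≈ 0.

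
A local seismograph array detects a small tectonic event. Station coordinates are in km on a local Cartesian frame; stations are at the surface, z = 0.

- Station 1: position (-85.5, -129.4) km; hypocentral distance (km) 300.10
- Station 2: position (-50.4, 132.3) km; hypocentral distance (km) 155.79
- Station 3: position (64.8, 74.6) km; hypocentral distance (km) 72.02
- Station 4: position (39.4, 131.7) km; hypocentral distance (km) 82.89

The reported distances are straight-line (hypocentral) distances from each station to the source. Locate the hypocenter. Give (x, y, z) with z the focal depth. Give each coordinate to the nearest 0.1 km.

Each station gives a sphere (x−x_i)² + (y−y_i)² + z² = d_i² (stations at z=0).
Subtracting the Station 1 sphere from Station 2 and Station 3: z² cancels, leaving linear equations in x and y:
70.2 x + 523.4 y = 61778.33
300.6 x + 408.0 y = 70582.72
Solving: x ≈ 91.205, y ≈ 105.800 km (keep extra digits for the depth step; rounded: 91.2, 105.8).
Then from the Station 1 sphere: z² = 300.10² − (x + 85.5)² − (y + 129.4)² with x = 91.205, y = 105.800, so z ≈ 59.299 ≈ 59.3 km.

x ≈ 91.2 km, y ≈ 105.8 km, depth ≈ 59.3 km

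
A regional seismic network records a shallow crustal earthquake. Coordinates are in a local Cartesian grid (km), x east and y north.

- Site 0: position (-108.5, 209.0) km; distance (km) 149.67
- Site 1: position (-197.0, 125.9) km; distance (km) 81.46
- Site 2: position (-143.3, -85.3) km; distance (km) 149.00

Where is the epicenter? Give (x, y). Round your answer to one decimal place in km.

Circle about each station: (x + 108.5)² + (y − 209.0)² = 149.67²; (x + 197.0)² + (y − 125.9)² = 81.46²; (x + 143.3)² + (y + 85.3)² = 149.00².
Subtracting the Site 0 equation from the Site 1 and Site 2 equations removes the quadratic terms:
-177.0 x − 166.2 y = 14971.94
-69.6 x − 588.6 y = -27442.16
Solving the 2×2 system: x ≈ -144.4, y ≈ 63.7 km.

x ≈ -144.4 km, y ≈ 63.7 km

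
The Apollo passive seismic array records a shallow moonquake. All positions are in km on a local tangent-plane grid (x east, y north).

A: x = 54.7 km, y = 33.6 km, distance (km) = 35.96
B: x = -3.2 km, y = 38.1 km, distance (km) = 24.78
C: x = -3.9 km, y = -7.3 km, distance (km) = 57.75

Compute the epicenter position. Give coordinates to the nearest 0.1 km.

Circle about each station: (x − 54.7)² + (y − 33.6)² = 35.96²; (x + 3.2)² + (y − 38.1)² = 24.78²; (x + 3.9)² + (y + 7.3)² = 57.75².
Subtracting the A equation from the B and C equations removes the quadratic terms:
-115.8 x + 9.0 y = -1980.13
-117.2 x − 81.8 y = -6094.49
Solving the 2×2 system: x ≈ 20.6, y ≈ 45.0 km.

x ≈ 20.6 km, y ≈ 45.0 km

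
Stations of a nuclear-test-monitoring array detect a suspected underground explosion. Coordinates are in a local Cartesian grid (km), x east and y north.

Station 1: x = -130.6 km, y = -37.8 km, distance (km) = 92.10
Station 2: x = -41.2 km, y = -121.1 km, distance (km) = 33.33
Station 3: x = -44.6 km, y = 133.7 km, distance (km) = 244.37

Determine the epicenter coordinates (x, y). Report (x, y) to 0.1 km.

Circle about each station: (x + 130.6)² + (y + 37.8)² = 92.10²; (x + 41.2)² + (y + 121.1)² = 33.33²; (x + 44.6)² + (y − 133.7)² = 244.37².
Subtracting the Station 1 equation from the Station 2 and Station 3 equations removes the quadratic terms:
178.8 x − 166.6 y = 5248.97
172.0 x + 343.0 y = -49854.64
Solving the 2×2 system: x ≈ -72.3, y ≈ -109.1 km.

-72.3 km east, -109.1 km north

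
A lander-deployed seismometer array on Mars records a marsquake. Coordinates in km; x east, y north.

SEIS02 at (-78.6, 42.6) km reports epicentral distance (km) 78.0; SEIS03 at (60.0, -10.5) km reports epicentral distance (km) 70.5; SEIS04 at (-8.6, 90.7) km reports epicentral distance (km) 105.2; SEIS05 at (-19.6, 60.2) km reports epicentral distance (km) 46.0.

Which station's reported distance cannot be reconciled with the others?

SEIS04

Solve using three stations at a time. Using SEIS02, SEIS03, SEIS05 (subtract circle equations pairwise → linear system) gives (x, y) ≈ (-5.1, 16.6).
Distances from that point to each station vs reported:
  SEIS02: calculated 78.0 vs reported 78.0 → residual 0.0 km
  SEIS03: calculated 70.5 vs reported 70.5 → residual 0.0 km
  SEIS04: calculated 74.2 vs reported 105.2 → residual 31.0 km
  SEIS05: calculated 46.0 vs reported 46.0 → residual 0.0 km
SEIS02, SEIS03, SEIS05 are mutually consistent (residuals ≈ 0); SEIS04 is off by 31.0 km.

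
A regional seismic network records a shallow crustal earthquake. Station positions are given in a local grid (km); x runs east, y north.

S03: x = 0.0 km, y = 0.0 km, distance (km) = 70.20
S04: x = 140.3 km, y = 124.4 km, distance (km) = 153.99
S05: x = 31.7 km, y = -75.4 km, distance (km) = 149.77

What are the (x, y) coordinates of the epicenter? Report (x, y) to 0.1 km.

Circle about each station: x² + y² = 70.20²; (x − 140.3)² + (y − 124.4)² = 153.99²; (x − 31.7)² + (y + 75.4)² = 149.77².
Subtracting the S03 equation from the S04 and S05 equations removes the quadratic terms:
280.6 x + 248.8 y = 16374.57
63.4 x − 150.8 y = -10812.96
Solving the 2×2 system: x ≈ -3.8, y ≈ 70.1 km.

-3.8 km east, 70.1 km north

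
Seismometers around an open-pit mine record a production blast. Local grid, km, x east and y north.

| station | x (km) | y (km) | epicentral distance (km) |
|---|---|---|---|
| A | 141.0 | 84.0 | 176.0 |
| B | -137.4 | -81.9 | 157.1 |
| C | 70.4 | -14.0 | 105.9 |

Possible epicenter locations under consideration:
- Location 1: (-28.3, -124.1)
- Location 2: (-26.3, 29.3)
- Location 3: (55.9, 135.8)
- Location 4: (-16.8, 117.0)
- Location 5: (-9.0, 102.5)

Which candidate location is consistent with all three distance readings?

For each candidate, compare |candidate − station| to the reported distance:
Location 1: residuals A 92.3, B 40.1, C 42.0 → max 92.3 km
Location 2: residuals A 0.0, B 0.1, C 0.1 → max 0.1 km
Location 3: residuals A 76.4, B 134.0, C 44.6 → max 134.0 km
Location 4: residuals A 14.8, B 75.5, C 51.5 → max 75.5 km
Location 5: residuals A 24.9, B 67.6, C 35.1 → max 67.6 km
Only Location 2 has all residuals ≈ 0.

Location 2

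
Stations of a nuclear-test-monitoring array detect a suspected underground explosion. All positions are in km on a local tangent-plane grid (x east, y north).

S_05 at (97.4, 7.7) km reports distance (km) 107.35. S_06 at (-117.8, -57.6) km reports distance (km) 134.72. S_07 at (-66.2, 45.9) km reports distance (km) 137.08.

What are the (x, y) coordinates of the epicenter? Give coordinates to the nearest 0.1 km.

x ≈ 16.8 km, y ≈ -63.2 km

Circle about each station: (x − 97.4)² + (y − 7.7)² = 107.35²; (x + 117.8)² + (y + 57.6)² = 134.72²; (x + 66.2)² + (y − 45.9)² = 137.08².
Subtracting the S_05 equation from the S_06 and S_07 equations removes the quadratic terms:
-430.4 x − 130.6 y = 1023.09
-327.2 x + 76.4 y = -10323.70
Solving the 2×2 system: x ≈ 16.8, y ≈ -63.2 km.
Check against S_05 (with the unrounded x, y): √((x − 97.4)²+(y − 7.7)²) = 107.34 ≈ 107.35 km. ✓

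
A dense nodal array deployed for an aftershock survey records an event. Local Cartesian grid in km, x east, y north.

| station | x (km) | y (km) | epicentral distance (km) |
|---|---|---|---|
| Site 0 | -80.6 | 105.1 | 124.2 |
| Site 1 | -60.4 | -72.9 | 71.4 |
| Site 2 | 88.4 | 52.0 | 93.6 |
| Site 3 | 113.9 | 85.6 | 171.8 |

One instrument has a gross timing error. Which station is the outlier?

Site 2

Solve using three stations at a time. Using Site 0, Site 1, Site 3 (subtract circle equations pairwise → linear system) gives (x, y) ≈ (-30.0, -8.3).
Distances from that point to each station vs reported:
  Site 0: calculated 124.2 vs reported 124.2 → residual 0.0 km
  Site 1: calculated 71.4 vs reported 71.4 → residual 0.0 km
  Site 2: calculated 132.8 vs reported 93.6 → residual 39.2 km
  Site 3: calculated 171.8 vs reported 171.8 → residual 0.0 km
Site 0, Site 1, Site 3 are mutually consistent (residuals ≈ 0); Site 2 is off by 39.2 km.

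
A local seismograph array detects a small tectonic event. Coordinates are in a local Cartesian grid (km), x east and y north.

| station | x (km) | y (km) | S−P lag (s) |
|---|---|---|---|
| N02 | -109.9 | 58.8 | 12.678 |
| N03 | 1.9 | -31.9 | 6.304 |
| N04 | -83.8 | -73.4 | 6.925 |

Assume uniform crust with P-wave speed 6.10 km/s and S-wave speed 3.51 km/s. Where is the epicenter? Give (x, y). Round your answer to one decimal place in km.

x ≈ -50.0 km, y ≈ -27.2 km

Distance from S−P lag: d = Δt · v_P v_S / (v_P − v_S) = Δt · (6.10·3.51)/(6.10−3.51) ≈ 8.2668·Δt.
So d_N02 = 104.81, d_N03 = 52.11, d_N04 = 57.25 km.
Circle about each station: (x + 109.9)² + (y − 58.8)² = 104.81²; (x − 1.9)² + (y + 31.9)² = 52.11²; (x + 83.8)² + (y + 73.4)² = 57.25².
Subtracting the N02 equation from the N03 and N04 equations removes the quadratic terms:
223.6 x − 181.4 y = -6244.55
52.2 x − 264.4 y = 4582.12
Solving the 2×2 system: x ≈ -50.0, y ≈ -27.2 km.
Check against N02 (with the unrounded x, y): √((x + 109.9)²+(y − 58.8)²) = 104.81 ≈ 104.81 km. ✓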